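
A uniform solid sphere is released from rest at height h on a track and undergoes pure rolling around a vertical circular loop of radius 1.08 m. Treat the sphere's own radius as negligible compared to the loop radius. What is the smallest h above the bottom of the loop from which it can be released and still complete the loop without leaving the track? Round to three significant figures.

h_min ≈ 2.92 m

The moment of inertia is (2/5)MR², giving k ≡ I/(MR²) = 0.4.
At the top of the loop, the minimum-contact condition is Mg = Mv_top²/r, so v_top² = gr.
With ω = v/R, the kinetic energy at speed v is ½(1+k)Mv² = (7/10)Mv².
Energy conservation from release (height h) to the top (height 2r): Mgh = Mg(2r) + (7/10)M·gr.
Thus h_min = 2r + (1+k)r/2 = r(2 + 1.4/2) = 1.08 × 2.7 ≈ 2.92 m.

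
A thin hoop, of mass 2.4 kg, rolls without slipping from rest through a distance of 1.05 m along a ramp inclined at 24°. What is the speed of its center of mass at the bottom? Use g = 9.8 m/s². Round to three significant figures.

v ≈ 2.05 m/s

With I = MR², the ratio k = I/(MR²) is 1.
Since it rolls without slipping, ω = v/R and KE = ½Mv² + ½Iω² = ½(1+k)Mv² = Mv².
The vertical drop is h = L sinθ = 1.05 × sin24° = 0.4271 m.
Energy conservation: Mgh = Mv², so v = √(2gh/(1+k)) = √(2 × 9.8 × 0.4271 / 2) ≈ 2.05 m/s.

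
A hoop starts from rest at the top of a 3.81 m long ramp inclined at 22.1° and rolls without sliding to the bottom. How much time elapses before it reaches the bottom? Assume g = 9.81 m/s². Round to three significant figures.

t ≈ 2.03 s

Here I = MR², so the shape factor k = I/(MR²) = 1.
Translational: Mg sinθ − f = Ma. Rotational about the CM: fR = Iα = kMRa, so f = kMa.
Hence a = g sinθ/(1+k) = 9.81×sin22.1°/2 = 1.845 m/s².
Starting from rest, L = ½at², so t = √(2L/a) = √(2×3.81/1.845) ≈ 2.03 s.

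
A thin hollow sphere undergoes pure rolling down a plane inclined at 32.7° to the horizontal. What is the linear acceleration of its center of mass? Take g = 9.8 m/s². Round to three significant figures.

Here I = (2/3)MR², so the shape factor k = I/(MR²) = 2/3.
Along the incline Mg sinθ − f = Ma, and torque about the center fR = Iα = kMR²(a/R) gives f = kMa.
Eliminating f: Mg sinθ = (1+k)Ma, so a = g sinθ/(1+k) = 9.8 × sin32.7° / 1.667 ≈ 3.18 m/s².

a ≈ 3.18 m/s²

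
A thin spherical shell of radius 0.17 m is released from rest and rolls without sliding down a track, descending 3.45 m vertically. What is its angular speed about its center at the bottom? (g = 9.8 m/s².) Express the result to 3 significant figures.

With I = (2/3)MR², the ratio k = I/(MR²) is 2/3.
Pure rolling means v = ωR; then KE = ½Mv² + ½I(v/R)² = ½(1+k)Mv² = (5/6)Mv².
Energy conservation Mgh = ½(1+k)Mv² gives v = √(2gh/(1+k)) = √(2 × 9.8 × 3.45 / 1.667) = 6.37 m/s.
The angular speed follows from ω = v/R = 6.37/0.17 ≈ 37.5 rad/s.

ω ≈ 37.5 rad/s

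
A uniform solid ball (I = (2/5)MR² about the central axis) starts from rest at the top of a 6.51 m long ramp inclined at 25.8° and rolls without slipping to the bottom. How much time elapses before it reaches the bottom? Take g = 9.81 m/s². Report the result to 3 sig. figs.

For this body I = (2/5)MR², i.e. k = I/(MR²) = 0.4.
Newton's second law down the slope: Mg sinθ − f = Ma. The torque equation fR = Iα (with α = a/R) gives f = kMa.
Hence a = g sinθ/(1+k) = 9.81×sin25.8°/1.4 = 3.05 m/s².
With constant a from rest, t = √(2L/a) = √(2·6.51/3.05) ≈ 2.07 s.

t ≈ 2.07 s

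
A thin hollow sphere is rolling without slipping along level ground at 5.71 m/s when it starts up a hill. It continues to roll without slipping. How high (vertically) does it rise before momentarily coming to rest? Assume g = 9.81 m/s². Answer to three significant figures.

h ≈ 2.77 m

The moment of inertia is (2/3)MR², giving k ≡ I/(MR²) = 2/3.
Rolling without slipping gives ω = v/R, so the total kinetic energy is ½Mv² + ½Iω² = ½(1+k)Mv² = (5/6)Mv².
At the top the kinetic energy is zero, so (5/6)Mv₀² = Mgh.
Thus h = (1+k)v₀²/(2g) = 1.667 × 5.71² / (2 × 9.81) ≈ 2.77 m.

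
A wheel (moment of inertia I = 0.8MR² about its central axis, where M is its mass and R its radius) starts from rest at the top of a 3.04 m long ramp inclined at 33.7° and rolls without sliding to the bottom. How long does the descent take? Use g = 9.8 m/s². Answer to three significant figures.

Here I = 0.8MR², so the shape factor k = I/(MR²) = 0.8.
Translational: Mg sinθ − f = Ma. Rotational about the CM: fR = Iα = kMRa, so f = kMa.
Hence a = g sinθ/(1+k) = 9.8×sin33.7°/1.8 = 3.021 m/s².
With constant a from rest, t = √(2L/a) = √(2·3.04/3.021) ≈ 1.42 s.

t ≈ 1.42 s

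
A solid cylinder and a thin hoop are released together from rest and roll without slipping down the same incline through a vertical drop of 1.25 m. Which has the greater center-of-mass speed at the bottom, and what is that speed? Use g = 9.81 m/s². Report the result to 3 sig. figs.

the solid cylinder, at v ≈ 4.04 m/s

For rolling without slipping, Mgh = ½(1+k)Mv² where k = I/(MR²), so v = √(2gh/(1+k)).
Solid cylinder: k = 0.5, giving v = √(2×9.81×1.25/1.5) = 4.044 m/s.
Thin hoop: k = 1, giving v = √(2×9.81×1.25/2) = 3.502 m/s.
The smaller k wins: the solid cylinder, at ≈ 4.04 m/s.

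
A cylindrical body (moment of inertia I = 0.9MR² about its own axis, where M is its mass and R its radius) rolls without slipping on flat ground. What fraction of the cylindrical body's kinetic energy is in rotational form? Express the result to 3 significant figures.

fraction ≈ 0.474

Here I = 0.9MR², so the shape factor k = I/(MR²) = 0.9.
Since ω = v/R, the translational part is ½Mv² and the rotational part is ½I(v/R)² = ½kMv²; the total is ½(1+k)Mv².
The rotational fraction is therefore k/(1+k) = 0.9/1.9 ≈ 0.474.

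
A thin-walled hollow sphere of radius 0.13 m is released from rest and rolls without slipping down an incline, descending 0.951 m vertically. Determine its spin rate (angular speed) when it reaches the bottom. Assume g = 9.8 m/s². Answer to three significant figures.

With I = (2/3)MR², the ratio k = I/(MR²) is 2/3.
The rolling condition ω = v/R makes the rotational term ½I(v/R)² = ½kMv², so KE_total = ½(1+k)Mv² = (5/6)Mv².
Energy conservation Mgh = ½(1+k)Mv² gives v = √(2gh/(1+k)) = √(2 × 9.8 × 0.951 / 1.667) = 3.344 m/s.
Then ω = v/R = 3.344 / 0.13 ≈ 25.7 rad/s.

ω ≈ 25.7 rad/s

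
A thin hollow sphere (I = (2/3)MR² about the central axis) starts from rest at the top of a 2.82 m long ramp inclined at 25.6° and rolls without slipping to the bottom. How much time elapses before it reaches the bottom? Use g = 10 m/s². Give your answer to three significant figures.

The moment of inertia is (2/3)MR², giving k ≡ I/(MR²) = 2/3.
Translational: Mg sinθ − f = Ma. Rotational about the CM: fR = Iα = kMRa, so f = kMa.
Hence a = g sinθ/(1+k) = 10×sin25.6°/1.667 = 2.593 m/s².
With constant a from rest, t = √(2L/a) = √(2·2.82/2.593) ≈ 1.47 s.

t ≈ 1.47 s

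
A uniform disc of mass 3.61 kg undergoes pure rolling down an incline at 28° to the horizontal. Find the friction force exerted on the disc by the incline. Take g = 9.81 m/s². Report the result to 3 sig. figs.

f ≈ 5.54 N

For this body I = (1/2)MR², i.e. k = I/(MR²) = 0.5.
Along the incline Mg sinθ − f = Ma, and torque about the center fR = Iα = kMR²(a/R) gives f = kMa.
Combining, a = g sinθ/(1+k) and f = kMa = kMg sinθ/(1+k).
f = 0.5 × 3.61 × 9.81 × sin28° / 1.5 ≈ 5.54 N.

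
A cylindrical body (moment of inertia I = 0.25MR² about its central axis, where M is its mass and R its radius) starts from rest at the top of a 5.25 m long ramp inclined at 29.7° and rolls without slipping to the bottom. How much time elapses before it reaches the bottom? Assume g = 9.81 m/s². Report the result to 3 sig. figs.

For this body I = 0.25MR², i.e. k = I/(MR²) = 0.25.
Translational: Mg sinθ − f = Ma. Rotational about the CM: fR = Iα = kMRa, so f = kMa.
Hence a = g sinθ/(1+k) = 9.81×sin29.7°/1.25 = 3.888 m/s².
Starting from rest, L = ½at², so t = √(2L/a) = √(2×5.25/3.888) ≈ 1.64 s.

t ≈ 1.64 s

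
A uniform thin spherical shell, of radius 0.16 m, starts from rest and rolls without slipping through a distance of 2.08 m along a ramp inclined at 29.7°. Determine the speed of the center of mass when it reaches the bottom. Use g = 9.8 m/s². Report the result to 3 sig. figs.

The moment of inertia is (2/3)MR², giving k ≡ I/(MR²) = 2/3.
Rolling without slipping gives ω = v/R, so the total kinetic energy is ½Mv² + ½Iω² = ½(1+k)Mv² = (5/6)Mv².
The vertical drop is h = L sinθ = 2.08 × sin29.7° = 1.031 m.
Setting Mgh = (5/6)Mv² gives v = √(2gh/(1+k)) = √(2·9.8·1.031/1.667) ≈ 3.48 m/s.

v ≈ 3.48 m/s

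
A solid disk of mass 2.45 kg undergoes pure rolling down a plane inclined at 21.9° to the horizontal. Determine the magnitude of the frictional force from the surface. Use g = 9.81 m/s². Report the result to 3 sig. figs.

Here I = (1/2)MR², so the shape factor k = I/(MR²) = 0.5.
Newton's second law down the slope: Mg sinθ − f = Ma. The torque equation fR = Iα (with α = a/R) gives f = kMa.
Combining, a = g sinθ/(1+k) and f = kMa = kMg sinθ/(1+k).
f = 0.5 × 2.45 × 9.81 × sin21.9° / 1.5 ≈ 2.99 N.

f ≈ 2.99 N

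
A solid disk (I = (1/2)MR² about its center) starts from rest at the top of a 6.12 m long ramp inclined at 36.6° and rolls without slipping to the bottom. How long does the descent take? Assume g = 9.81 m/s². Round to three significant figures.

t ≈ 1.77 s

The moment of inertia is (1/2)MR², giving k ≡ I/(MR²) = 0.5.
Translational: Mg sinθ − f = Ma. Rotational about the CM: fR = Iα = kMRa, so f = kMa.
Hence a = g sinθ/(1+k) = 9.81×sin36.6°/1.5 = 3.899 m/s².
With constant a from rest, t = √(2L/a) = √(2·6.12/3.899) ≈ 1.77 s.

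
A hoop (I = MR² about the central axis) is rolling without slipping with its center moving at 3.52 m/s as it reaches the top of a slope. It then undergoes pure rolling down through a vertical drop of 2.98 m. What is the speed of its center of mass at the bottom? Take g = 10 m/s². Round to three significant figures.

v ≈ 6.50 m/s

For this body I = MR², i.e. k = I/(MR²) = 1.
The rolling condition ω = v/R makes the rotational term ½I(v/R)² = ½kMv², so KE_total = ½(1+k)Mv² = Mv².
Energy conservation: Mv₀² + Mgh = Mv², so v² = v₀² + 2gh/(1+k).
v = √(3.52² + 2×10×2.98/2) = √42.19 ≈ 6.50 m/s.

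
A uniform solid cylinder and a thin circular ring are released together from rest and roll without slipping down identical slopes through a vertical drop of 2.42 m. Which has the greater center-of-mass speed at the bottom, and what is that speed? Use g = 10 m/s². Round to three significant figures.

For rolling without slipping, Mgh = ½(1+k)Mv² where k = I/(MR²), so v = √(2gh/(1+k)).
Uniform solid cylinder: k = 0.5, giving v = √(2×10×2.42/1.5) = 5.68 m/s.
Thin circular ring: k = 1, giving v = √(2×10×2.42/2) = 4.919 m/s.
The smaller k wins: the uniform solid cylinder, at ≈ 5.68 m/s.

the uniform solid cylinder, at v ≈ 5.68 m/s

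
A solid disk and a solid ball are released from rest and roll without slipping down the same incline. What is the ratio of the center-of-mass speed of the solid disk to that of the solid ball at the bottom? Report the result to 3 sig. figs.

v_ratio ≈ 0.966

Each satisfies Mgh = ½(1+k)Mv² with k = I/(MR²), so v ∝ 1/√(1+k).
For the solid disk k = 0.5; for the solid ball k = 0.4.
v₁/v₂ = √((1+k₂)/(1+k₁)) = √(1.4/1.5) ≈ 0.966.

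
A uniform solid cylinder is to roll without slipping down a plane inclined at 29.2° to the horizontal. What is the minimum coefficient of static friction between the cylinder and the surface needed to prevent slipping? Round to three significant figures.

μ_min ≈ 0.186

Here I = (1/2)MR², so the shape factor k = I/(MR²) = 0.5.
Translational: Mg sinθ − f = Ma. Rotational about the CM: fR = Iα = kMRa, so f = kMa.
These give a = g sinθ/(1+k) and the required friction f = kMg sinθ/(1+k).
With N = Mg cosθ, the no-slip condition f ≤ μN gives μ_min = f/N = k tanθ/(1+k).
μ_min = 0.5 × tan29.2° / 1.5 ≈ 0.186.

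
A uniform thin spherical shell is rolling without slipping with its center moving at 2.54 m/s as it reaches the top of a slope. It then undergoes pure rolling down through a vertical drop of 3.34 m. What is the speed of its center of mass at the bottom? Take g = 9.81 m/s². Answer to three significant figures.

Here I = (2/3)MR², so the shape factor k = I/(MR²) = 2/3.
Since it rolls without slipping, ω = v/R and KE = ½Mv² + ½Iω² = ½(1+k)Mv² = (5/6)Mv².
Energy conservation: (5/6)Mv₀² + Mgh = (5/6)Mv², so v² = v₀² + 2gh/(1+k).
v = √(2.54² + 2×9.81×3.34/1.667) = √45.77 ≈ 6.77 m/s.

v ≈ 6.77 m/s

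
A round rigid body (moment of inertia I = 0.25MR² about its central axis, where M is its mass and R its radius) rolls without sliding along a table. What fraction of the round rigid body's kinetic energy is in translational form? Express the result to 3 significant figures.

fraction ≈ 0.800

With I = 0.25MR², the ratio k = I/(MR²) is 0.25.
With ω = v/R, KE_trans = ½Mv² and KE_rot = ½Iω² = ½kMv², so KE_total = ½(1+k)Mv².
The translational fraction is therefore 1/(1+k) = 1/1.25 ≈ 0.800.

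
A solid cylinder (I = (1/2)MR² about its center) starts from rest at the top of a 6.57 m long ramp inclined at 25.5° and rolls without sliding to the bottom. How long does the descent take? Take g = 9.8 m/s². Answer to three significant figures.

For this body I = (1/2)MR², i.e. k = I/(MR²) = 0.5.
Translational: Mg sinθ − f = Ma. Rotational about the CM: fR = Iα = kMRa, so f = kMa.
Hence a = g sinθ/(1+k) = 9.8×sin25.5°/1.5 = 2.813 m/s².
Starting from rest, L = ½at², so t = √(2L/a) = √(2×6.57/2.813) ≈ 2.16 s.

t ≈ 2.16 s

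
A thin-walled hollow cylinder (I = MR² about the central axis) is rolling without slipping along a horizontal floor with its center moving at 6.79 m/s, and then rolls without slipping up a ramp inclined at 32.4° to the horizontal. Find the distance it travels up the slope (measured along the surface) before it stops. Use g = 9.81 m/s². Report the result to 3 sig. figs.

Here I = MR², so the shape factor k = I/(MR²) = 1.
The rolling condition ω = v/R makes the rotational term ½I(v/R)² = ½kMv², so KE_total = ½(1+k)Mv² = Mv².
Setting this equal to Mgh gives the vertical rise h = (1+k)v₀²/(2g) = 2×6.79²/(2×9.81) = 4.7 m.
Along the incline, d = h/sinθ = 4.7/sin32.4° ≈ 8.77 m.

d ≈ 8.77 m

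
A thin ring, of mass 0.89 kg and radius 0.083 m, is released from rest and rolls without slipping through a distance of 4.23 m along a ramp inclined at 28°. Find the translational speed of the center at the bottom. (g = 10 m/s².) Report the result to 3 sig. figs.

v ≈ 4.46 m/s

With I = MR², the ratio k = I/(MR²) is 1.
Since it rolls without slipping, ω = v/R and KE = ½Mv² + ½Iω² = ½(1+k)Mv² = Mv².
The vertical drop is h = L sinθ = 4.23 × sin28° = 1.986 m.
Setting Mgh = Mv² gives v = √(2gh/(1+k)) = √(2·10·1.986/2) ≈ 4.46 m/s.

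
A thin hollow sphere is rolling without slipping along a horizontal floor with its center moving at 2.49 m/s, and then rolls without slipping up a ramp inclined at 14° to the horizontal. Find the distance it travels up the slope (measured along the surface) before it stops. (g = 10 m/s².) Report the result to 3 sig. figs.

d ≈ 2.14 m

For this body I = (2/3)MR², i.e. k = I/(MR²) = 2/3.
The rolling condition ω = v/R makes the rotational term ½I(v/R)² = ½kMv², so KE_total = ½(1+k)Mv² = (5/6)Mv².
Setting this equal to Mgh gives the vertical rise h = (1+k)v₀²/(2g) = 1.667×2.49²/(2×10) = 0.5167 m.
The distance along the slope is d = h/sinθ = 0.5167/sin14° ≈ 2.14 m.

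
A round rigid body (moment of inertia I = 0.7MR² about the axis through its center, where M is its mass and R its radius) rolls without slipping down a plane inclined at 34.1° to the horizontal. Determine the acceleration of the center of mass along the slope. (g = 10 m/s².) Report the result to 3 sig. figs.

The moment of inertia is 0.7MR², giving k ≡ I/(MR²) = 0.7.
Newton's second law down the slope: Mg sinθ − f = Ma. The torque equation fR = Iα (with α = a/R) gives f = kMa.
Eliminating f: Mg sinθ = (1+k)Ma, so a = g sinθ/(1+k) = 10 × sin34.1° / 1.7 ≈ 3.30 m/s².

a ≈ 3.30 m/s²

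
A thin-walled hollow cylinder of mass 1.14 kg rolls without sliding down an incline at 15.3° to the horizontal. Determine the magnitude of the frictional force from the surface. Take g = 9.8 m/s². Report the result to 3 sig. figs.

For this body I = MR², i.e. k = I/(MR²) = 1.
Newton's second law down the slope: Mg sinθ − f = Ma. The torque equation fR = Iα (with α = a/R) gives f = kMa.
Combining, a = g sinθ/(1+k) and f = kMa = kMg sinθ/(1+k).
f = 1 × 1.14 × 9.8 × sin15.3° / 2 ≈ 1.47 N.

f ≈ 1.47 N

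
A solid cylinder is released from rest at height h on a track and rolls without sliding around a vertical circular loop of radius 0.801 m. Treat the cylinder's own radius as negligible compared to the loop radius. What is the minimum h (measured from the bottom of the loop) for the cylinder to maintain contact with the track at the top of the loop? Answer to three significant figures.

With I = (1/2)MR², the ratio k = I/(MR²) is 0.5.
At the top, contact is just lost when gravity alone supplies the centripetal force: Mg = Mv_top²/r, i.e. v_top² = gr.
With ω = v/R, the kinetic energy at speed v is ½(1+k)Mv² = (3/4)Mv².
Energy conservation from release (height h) to the top (height 2r): Mgh = Mg(2r) + (3/4)M·gr.
Thus h_min = 2r + (1+k)r/2 = r(2 + 1.5/2) = 0.801 × 2.75 ≈ 2.20 m.

h_min ≈ 2.20 m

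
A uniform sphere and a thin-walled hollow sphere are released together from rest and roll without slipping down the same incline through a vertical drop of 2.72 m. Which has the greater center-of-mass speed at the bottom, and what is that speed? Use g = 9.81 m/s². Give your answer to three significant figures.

the uniform sphere, at v ≈ 6.17 m/s

For rolling without slipping, Mgh = ½(1+k)Mv² where k = I/(MR²), so v = √(2gh/(1+k)).
Uniform sphere: k = 0.4, giving v = √(2×9.81×2.72/1.4) = 6.174 m/s.
Thin-walled hollow sphere: k = 2/3, giving v = √(2×9.81×2.72/1.667) = 5.659 m/s.
The smaller k wins: the uniform sphere, at ≈ 6.17 m/s.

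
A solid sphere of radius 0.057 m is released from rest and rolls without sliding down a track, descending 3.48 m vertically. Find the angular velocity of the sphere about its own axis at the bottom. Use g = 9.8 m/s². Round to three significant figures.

ω ≈ 122 rad/s

With I = (2/5)MR², the ratio k = I/(MR²) is 0.4.
Rolling without slipping gives ω = v/R, so the total kinetic energy is ½Mv² + ½Iω² = ½(1+k)Mv² = (7/10)Mv².
Energy conservation Mgh = ½(1+k)Mv² gives v = √(2gh/(1+k)) = √(2 × 9.8 × 3.48 / 1.4) = 6.98 m/s.
The angular speed follows from ω = v/R = 6.98/0.057 ≈ 122 rad/s.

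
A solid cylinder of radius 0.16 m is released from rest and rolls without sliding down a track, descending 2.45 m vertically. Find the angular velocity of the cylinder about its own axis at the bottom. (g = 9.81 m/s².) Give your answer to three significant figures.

ω ≈ 35.4 rad/s

Here I = (1/2)MR², so the shape factor k = I/(MR²) = 0.5.
Rolling without slipping gives ω = v/R, so the total kinetic energy is ½Mv² + ½Iω² = ½(1+k)Mv² = (3/4)Mv².
Energy conservation Mgh = ½(1+k)Mv² gives v = √(2gh/(1+k)) = √(2 × 9.81 × 2.45 / 1.5) = 5.661 m/s.
Then ω = v/R = 5.661 / 0.16 ≈ 35.4 rad/s.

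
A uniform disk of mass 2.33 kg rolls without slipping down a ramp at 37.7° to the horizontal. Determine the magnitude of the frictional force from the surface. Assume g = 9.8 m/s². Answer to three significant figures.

f ≈ 4.65 N

For this body I = (1/2)MR², i.e. k = I/(MR²) = 0.5.
Along the incline Mg sinθ − f = Ma, and torque about the center fR = Iα = kMR²(a/R) gives f = kMa.
Combining, a = g sinθ/(1+k) and f = kMa = kMg sinθ/(1+k).
f = 0.5 × 2.33 × 9.8 × sin37.7° / 1.5 ≈ 4.65 N.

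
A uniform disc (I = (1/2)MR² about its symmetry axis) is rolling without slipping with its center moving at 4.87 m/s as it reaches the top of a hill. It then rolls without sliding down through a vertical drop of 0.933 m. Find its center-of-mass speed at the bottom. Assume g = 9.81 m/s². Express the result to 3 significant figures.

With I = (1/2)MR², the ratio k = I/(MR²) is 0.5.
Rolling without slipping gives ω = v/R, so the total kinetic energy is ½Mv² + ½Iω² = ½(1+k)Mv² = (3/4)Mv².
Conserving energy between top and bottom: (3/4)Mv² = (3/4)Mv₀² + Mgh, hence v² = v₀² + 2gh/(1+k).
v = √(4.87² + 2×9.81×0.933/1.5) = √35.92 ≈ 5.99 m/s.

v ≈ 5.99 m/s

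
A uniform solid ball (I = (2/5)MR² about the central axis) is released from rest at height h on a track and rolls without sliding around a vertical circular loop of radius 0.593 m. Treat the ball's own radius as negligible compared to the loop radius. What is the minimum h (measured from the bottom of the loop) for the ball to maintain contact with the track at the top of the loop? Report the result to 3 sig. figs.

With I = (2/5)MR², the ratio k = I/(MR²) is 0.4.
At the top of the loop, the minimum-contact condition is Mg = Mv_top²/r, so v_top² = gr.
With ω = v/R, the kinetic energy at speed v is ½(1+k)Mv² = (7/10)Mv².
Energy conservation from release (height h) to the top (height 2r): Mgh = Mg(2r) + (7/10)M·gr.
Thus h_min = 2r + (1+k)r/2 = r(2 + 1.4/2) = 0.593 × 2.7 ≈ 1.60 m.

h_min ≈ 1.60 m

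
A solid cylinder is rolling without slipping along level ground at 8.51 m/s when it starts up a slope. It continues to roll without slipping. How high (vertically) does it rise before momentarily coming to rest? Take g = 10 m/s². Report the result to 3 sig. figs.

Here I = (1/2)MR², so the shape factor k = I/(MR²) = 0.5.
Since it rolls without slipping, ω = v/R and KE = ½Mv² + ½Iω² = ½(1+k)Mv² = (3/4)Mv².
All of this converts to potential energy at the highest point: (3/4)Mv₀² = Mgh.
Thus h = (1+k)v₀²/(2g) = 1.5 × 8.51² / (2 × 10) ≈ 5.43 m.

h ≈ 5.43 m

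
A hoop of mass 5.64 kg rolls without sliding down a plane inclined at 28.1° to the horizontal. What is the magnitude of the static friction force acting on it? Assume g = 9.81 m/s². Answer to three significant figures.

For this body I = MR², i.e. k = I/(MR²) = 1.
Newton's second law down the slope: Mg sinθ − f = Ma. The torque equation fR = Iα (with α = a/R) gives f = kMa.
Combining, a = g sinθ/(1+k) and f = kMa = kMg sinθ/(1+k).
f = 1 × 5.64 × 9.81 × sin28.1° / 2 ≈ 13.0 N.

f ≈ 13.0 N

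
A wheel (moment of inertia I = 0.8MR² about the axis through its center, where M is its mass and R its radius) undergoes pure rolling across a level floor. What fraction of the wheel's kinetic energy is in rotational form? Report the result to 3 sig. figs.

fraction ≈ 0.444

The moment of inertia is 0.8MR², giving k ≡ I/(MR²) = 0.8.
Since ω = v/R, the translational part is ½Mv² and the rotational part is ½I(v/R)² = ½kMv²; the total is ½(1+k)Mv².
The rotational fraction is therefore k/(1+k) = 0.8/1.8 ≈ 0.444.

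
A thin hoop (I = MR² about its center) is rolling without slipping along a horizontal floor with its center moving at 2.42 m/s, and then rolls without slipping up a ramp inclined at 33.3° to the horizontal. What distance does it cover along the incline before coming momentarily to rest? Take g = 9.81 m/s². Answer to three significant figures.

d ≈ 1.09 m

For this body I = MR², i.e. k = I/(MR²) = 1.
The rolling condition ω = v/R makes the rotational term ½I(v/R)² = ½kMv², so KE_total = ½(1+k)Mv² = Mv².
Setting this equal to Mgh gives the vertical rise h = (1+k)v₀²/(2g) = 2×2.42²/(2×9.81) = 0.597 m.
The distance along the slope is d = h/sinθ = 0.597/sin33.3° ≈ 1.09 m.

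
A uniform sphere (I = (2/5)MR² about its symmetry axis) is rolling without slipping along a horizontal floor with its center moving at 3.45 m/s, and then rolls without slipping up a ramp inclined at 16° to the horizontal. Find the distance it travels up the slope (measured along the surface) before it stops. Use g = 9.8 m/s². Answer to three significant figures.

d ≈ 3.08 m

For this body I = (2/5)MR², i.e. k = I/(MR²) = 0.4.
The rolling condition ω = v/R makes the rotational term ½I(v/R)² = ½kMv², so KE_total = ½(1+k)Mv² = (7/10)Mv².
Setting this equal to Mgh gives the vertical rise h = (1+k)v₀²/(2g) = 1.4×3.45²/(2×9.8) = 0.8502 m.
Along the incline, d = h/sinθ = 0.8502/sin16° ≈ 3.08 m.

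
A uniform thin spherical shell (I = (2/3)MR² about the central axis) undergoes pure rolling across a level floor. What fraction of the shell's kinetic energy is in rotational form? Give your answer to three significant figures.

fraction ≈ 0.400

The moment of inertia is (2/3)MR², giving k ≡ I/(MR²) = 2/3.
Since ω = v/R, the translational part is ½Mv² and the rotational part is ½I(v/R)² = ½kMv²; the total is ½(1+k)Mv².
The rotational fraction is therefore k/(1+k) = (2/3)/1.667 ≈ 0.400.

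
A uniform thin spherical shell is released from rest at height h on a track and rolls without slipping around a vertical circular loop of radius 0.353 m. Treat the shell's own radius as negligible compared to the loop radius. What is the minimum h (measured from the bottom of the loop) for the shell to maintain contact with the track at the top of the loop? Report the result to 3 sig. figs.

h_min ≈ 1.00 m

Here I = (2/3)MR², so the shape factor k = I/(MR²) = 2/3.
At the top, contact is just lost when gravity alone supplies the centripetal force: Mg = Mv_top²/r, i.e. v_top² = gr.
With ω = v/R, the kinetic energy at speed v is ½(1+k)Mv² = (5/6)Mv².
Energy conservation from release (height h) to the top (height 2r): Mgh = Mg(2r) + (5/6)M·gr.
Thus h_min = 2r + (1+k)r/2 = r(2 + 1.667/2) = 0.353 × 2.833 ≈ 1.00 m.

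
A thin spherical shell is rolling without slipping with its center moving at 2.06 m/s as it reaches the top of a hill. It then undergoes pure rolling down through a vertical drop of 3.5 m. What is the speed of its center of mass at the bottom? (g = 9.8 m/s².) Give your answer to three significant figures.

Here I = (2/3)MR², so the shape factor k = I/(MR²) = 2/3.
Pure rolling means v = ωR; then KE = ½Mv² + ½I(v/R)² = ½(1+k)Mv² = (5/6)Mv².
Energy conservation: (5/6)Mv₀² + Mgh = (5/6)Mv², so v² = v₀² + 2gh/(1+k).
v = √(2.06² + 2×9.8×3.5/1.667) = √45.4 ≈ 6.74 m/s.

v ≈ 6.74 m/s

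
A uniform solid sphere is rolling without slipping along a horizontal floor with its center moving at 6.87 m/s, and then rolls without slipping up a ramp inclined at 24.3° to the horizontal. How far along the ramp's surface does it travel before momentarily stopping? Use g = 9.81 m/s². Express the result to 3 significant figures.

For this body I = (2/5)MR², i.e. k = I/(MR²) = 0.4.
Pure rolling means v = ωR; then KE = ½Mv² + ½I(v/R)² = ½(1+k)Mv² = (7/10)Mv².
Setting this equal to Mgh gives the vertical rise h = (1+k)v₀²/(2g) = 1.4×6.87²/(2×9.81) = 3.368 m.
The distance along the slope is d = h/sinθ = 3.368/sin24.3° ≈ 8.18 m.

d ≈ 8.18 m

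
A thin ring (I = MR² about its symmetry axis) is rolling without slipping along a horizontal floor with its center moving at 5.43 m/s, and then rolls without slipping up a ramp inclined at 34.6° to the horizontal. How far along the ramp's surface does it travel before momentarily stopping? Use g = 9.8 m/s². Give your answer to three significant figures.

The moment of inertia is MR², giving k ≡ I/(MR²) = 1.
Since it rolls without slipping, ω = v/R and KE = ½Mv² + ½Iω² = ½(1+k)Mv² = Mv².
Setting this equal to Mgh gives the vertical rise h = (1+k)v₀²/(2g) = 2×5.43²/(2×9.8) = 3.009 m.
Along the incline, d = h/sinθ = 3.009/sin34.6° ≈ 5.30 m.

d ≈ 5.30 m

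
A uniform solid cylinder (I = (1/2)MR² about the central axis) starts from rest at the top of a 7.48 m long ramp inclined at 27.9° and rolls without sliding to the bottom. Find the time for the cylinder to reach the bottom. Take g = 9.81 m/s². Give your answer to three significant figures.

With I = (1/2)MR², the ratio k = I/(MR²) is 0.5.
Along the incline Mg sinθ − f = Ma, and torque about the center fR = Iα = kMR²(a/R) gives f = kMa.
Hence a = g sinθ/(1+k) = 9.81×sin27.9°/1.5 = 3.06 m/s².
Starting from rest, L = ½at², so t = √(2L/a) = √(2×7.48/3.06) ≈ 2.21 s.

t ≈ 2.21 s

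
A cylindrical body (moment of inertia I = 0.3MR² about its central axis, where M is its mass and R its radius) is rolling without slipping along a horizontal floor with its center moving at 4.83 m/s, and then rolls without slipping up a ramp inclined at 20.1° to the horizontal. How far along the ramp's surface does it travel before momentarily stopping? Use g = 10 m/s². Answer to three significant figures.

The moment of inertia is 0.3MR², giving k ≡ I/(MR²) = 0.3.
Pure rolling means v = ωR; then KE = ½Mv² + ½I(v/R)² = ½(1+k)Mv² = (13/20)Mv².
Setting this equal to Mgh gives the vertical rise h = (1+k)v₀²/(2g) = 1.3×4.83²/(2×10) = 1.516 m.
Along the incline, d = h/sinθ = 1.516/sin20.1° ≈ 4.41 m.

d ≈ 4.41 m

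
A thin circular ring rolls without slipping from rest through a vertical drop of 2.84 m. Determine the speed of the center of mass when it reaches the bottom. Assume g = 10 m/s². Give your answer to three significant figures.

v ≈ 5.33 m/s

With I = MR², the ratio k = I/(MR²) is 1.
The rolling condition ω = v/R makes the rotational term ½I(v/R)² = ½kMv², so KE_total = ½(1+k)Mv² = Mv².
Setting Mgh = Mv² gives v = √(2gh/(1+k)) = √(2·10·2.84/2) ≈ 5.33 m/s.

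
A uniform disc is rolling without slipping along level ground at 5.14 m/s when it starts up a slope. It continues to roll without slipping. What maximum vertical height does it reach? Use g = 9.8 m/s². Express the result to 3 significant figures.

h ≈ 2.02 m

Here I = (1/2)MR², so the shape factor k = I/(MR²) = 0.5.
Pure rolling means v = ωR; then KE = ½Mv² + ½I(v/R)² = ½(1+k)Mv² = (3/4)Mv².
At the top the kinetic energy is zero, so (3/4)Mv₀² = Mgh.
Thus h = (1+k)v₀²/(2g) = 1.5 × 5.14² / (2 × 9.8) ≈ 2.02 m.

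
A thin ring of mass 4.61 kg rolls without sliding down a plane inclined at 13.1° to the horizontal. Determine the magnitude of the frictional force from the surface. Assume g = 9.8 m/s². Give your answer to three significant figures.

f ≈ 5.12 N

With I = MR², the ratio k = I/(MR²) is 1.
Newton's second law down the slope: Mg sinθ − f = Ma. The torque equation fR = Iα (with α = a/R) gives f = kMa.
Combining, a = g sinθ/(1+k) and f = kMa = kMg sinθ/(1+k).
f = 1 × 4.61 × 9.8 × sin13.1° / 2 ≈ 5.12 N.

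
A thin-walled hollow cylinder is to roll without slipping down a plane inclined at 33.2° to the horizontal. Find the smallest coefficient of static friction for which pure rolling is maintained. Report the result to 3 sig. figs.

μ_min ≈ 0.327

For this body I = MR², i.e. k = I/(MR²) = 1.
Translational: Mg sinθ − f = Ma. Rotational about the CM: fR = Iα = kMRa, so f = kMa.
These give a = g sinθ/(1+k) and the required friction f = kMg sinθ/(1+k).
With N = Mg cosθ, the no-slip condition f ≤ μN gives μ_min = f/N = k tanθ/(1+k).
μ_min = 1 × tan33.2° / 2 ≈ 0.327.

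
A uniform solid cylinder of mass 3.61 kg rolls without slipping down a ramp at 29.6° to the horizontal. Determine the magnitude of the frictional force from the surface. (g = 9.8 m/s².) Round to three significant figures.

f ≈ 5.82 N

With I = (1/2)MR², the ratio k = I/(MR²) is 0.5.
Translational: Mg sinθ − f = Ma. Rotational about the CM: fR = Iα = kMRa, so f = kMa.
Combining, a = g sinθ/(1+k) and f = kMa = kMg sinθ/(1+k).
f = 0.5 × 3.61 × 9.8 × sin29.6° / 1.5 ≈ 5.82 N.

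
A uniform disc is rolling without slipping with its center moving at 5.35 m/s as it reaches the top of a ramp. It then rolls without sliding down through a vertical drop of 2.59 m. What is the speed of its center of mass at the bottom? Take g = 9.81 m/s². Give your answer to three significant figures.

With I = (1/2)MR², the ratio k = I/(MR²) is 0.5.
The rolling condition ω = v/R makes the rotational term ½I(v/R)² = ½kMv², so KE_total = ½(1+k)Mv² = (3/4)Mv².
Conserving energy between top and bottom: (3/4)Mv² = (3/4)Mv₀² + Mgh, hence v² = v₀² + 2gh/(1+k).
v = √(5.35² + 2×9.81×2.59/1.5) = √62.5 ≈ 7.91 m/s.

v ≈ 7.91 m/s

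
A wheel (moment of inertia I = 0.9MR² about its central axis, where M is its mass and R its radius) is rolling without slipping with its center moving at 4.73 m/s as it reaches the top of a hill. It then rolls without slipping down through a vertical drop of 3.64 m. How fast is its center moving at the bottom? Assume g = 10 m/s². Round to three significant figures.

Here I = 0.9MR², so the shape factor k = I/(MR²) = 0.9.
Pure rolling means v = ωR; then KE = ½Mv² + ½I(v/R)² = ½(1+k)Mv² = (19/20)Mv².
Conserving energy between top and bottom: (19/20)Mv² = (19/20)Mv₀² + Mgh, hence v² = v₀² + 2gh/(1+k).
v = √(4.73² + 2×10×3.64/1.9) = √60.69 ≈ 7.79 m/s.

v ≈ 7.79 m/s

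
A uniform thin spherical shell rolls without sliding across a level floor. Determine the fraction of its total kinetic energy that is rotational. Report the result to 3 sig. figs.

The moment of inertia is (2/3)MR², giving k ≡ I/(MR²) = 2/3.
With ω = v/R, KE_trans = ½Mv² and KE_rot = ½Iω² = ½kMv², so KE_total = ½(1+k)Mv².
The rotational fraction is therefore k/(1+k) = (2/3)/1.667 ≈ 0.400.

fraction ≈ 0.400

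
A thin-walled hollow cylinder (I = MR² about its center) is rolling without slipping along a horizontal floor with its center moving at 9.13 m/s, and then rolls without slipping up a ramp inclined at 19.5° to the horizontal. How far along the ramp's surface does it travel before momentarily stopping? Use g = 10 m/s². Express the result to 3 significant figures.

With I = MR², the ratio k = I/(MR²) is 1.
Since it rolls without slipping, ω = v/R and KE = ½Mv² + ½Iω² = ½(1+k)Mv² = Mv².
Setting this equal to Mgh gives the vertical rise h = (1+k)v₀²/(2g) = 2×9.13²/(2×10) = 8.336 m.
Along the incline, d = h/sinθ = 8.336/sin19.5° ≈ 25.0 m.

d ≈ 25.0 m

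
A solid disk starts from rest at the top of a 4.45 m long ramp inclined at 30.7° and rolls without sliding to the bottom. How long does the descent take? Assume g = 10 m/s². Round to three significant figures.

t ≈ 1.62 s

Here I = (1/2)MR², so the shape factor k = I/(MR²) = 0.5.
Along the incline Mg sinθ − f = Ma, and torque about the center fR = Iα = kMR²(a/R) gives f = kMa.
Hence a = g sinθ/(1+k) = 10×sin30.7°/1.5 = 3.404 m/s².
With constant a from rest, t = √(2L/a) = √(2·4.45/3.404) ≈ 1.62 s.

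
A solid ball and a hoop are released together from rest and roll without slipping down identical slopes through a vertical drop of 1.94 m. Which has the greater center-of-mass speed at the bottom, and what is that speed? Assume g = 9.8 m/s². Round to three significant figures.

the solid ball, at v ≈ 5.21 m/s

For rolling without slipping, Mgh = ½(1+k)Mv² where k = I/(MR²), so v = √(2gh/(1+k)).
Solid ball: k = 0.4, giving v = √(2×9.8×1.94/1.4) = 5.212 m/s.
Hoop: k = 1, giving v = √(2×9.8×1.94/2) = 4.36 m/s.
The smaller k wins: the solid ball, at ≈ 5.21 m/s.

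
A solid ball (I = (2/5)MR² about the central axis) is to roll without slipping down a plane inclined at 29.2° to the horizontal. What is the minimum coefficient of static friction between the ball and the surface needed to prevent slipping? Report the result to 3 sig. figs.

μ_min ≈ 0.160

The moment of inertia is (2/5)MR², giving k ≡ I/(MR²) = 0.4.
Translational: Mg sinθ − f = Ma. Rotational about the CM: fR = Iα = kMRa, so f = kMa.
These give a = g sinθ/(1+k) and the required friction f = kMg sinθ/(1+k).
The normal force is N = Mg cosθ, so μ_min = f/N = k tanθ/(1+k).
μ_min = 0.4 × tan29.2° / 1.4 ≈ 0.160.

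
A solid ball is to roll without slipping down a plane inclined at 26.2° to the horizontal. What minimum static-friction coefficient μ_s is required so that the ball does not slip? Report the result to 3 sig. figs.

For this body I = (2/5)MR², i.e. k = I/(MR²) = 0.4.
Translational: Mg sinθ − f = Ma. Rotational about the CM: fR = Iα = kMRa, so f = kMa.
These give a = g sinθ/(1+k) and the required friction f = kMg sinθ/(1+k).
The normal force is N = Mg cosθ, so μ_min = f/N = k tanθ/(1+k).
μ_min = 0.4 × tan26.2° / 1.4 ≈ 0.141.

μ_min ≈ 0.141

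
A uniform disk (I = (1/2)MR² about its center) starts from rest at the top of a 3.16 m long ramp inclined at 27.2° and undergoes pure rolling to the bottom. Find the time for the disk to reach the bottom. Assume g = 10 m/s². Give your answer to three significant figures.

Here I = (1/2)MR², so the shape factor k = I/(MR²) = 0.5.
Along the incline Mg sinθ − f = Ma, and torque about the center fR = Iα = kMR²(a/R) gives f = kMa.
Hence a = g sinθ/(1+k) = 10×sin27.2°/1.5 = 3.047 m/s².
With constant a from rest, t = √(2L/a) = √(2·3.16/3.047) ≈ 1.44 s.

t ≈ 1.44 s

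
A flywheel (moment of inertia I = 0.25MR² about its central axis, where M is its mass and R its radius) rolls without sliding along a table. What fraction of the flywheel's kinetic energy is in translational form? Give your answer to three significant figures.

fraction ≈ 0.800

For this body I = 0.25MR², i.e. k = I/(MR²) = 0.25.
With ω = v/R, KE_trans = ½Mv² and KE_rot = ½Iω² = ½kMv², so KE_total = ½(1+k)Mv².
The translational fraction is therefore 1/(1+k) = 1/1.25 ≈ 0.800.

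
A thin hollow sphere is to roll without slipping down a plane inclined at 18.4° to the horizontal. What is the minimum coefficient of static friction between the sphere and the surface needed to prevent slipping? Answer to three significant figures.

μ_min ≈ 0.133

With I = (2/3)MR², the ratio k = I/(MR²) is 2/3.
Along the incline Mg sinθ − f = Ma, and torque about the center fR = Iα = kMR²(a/R) gives f = kMa.
These give a = g sinθ/(1+k) and the required friction f = kMg sinθ/(1+k).
The normal force is N = Mg cosθ, so μ_min = f/N = k tanθ/(1+k).
μ_min = (2/3) × tan18.4° / 1.667 ≈ 0.133.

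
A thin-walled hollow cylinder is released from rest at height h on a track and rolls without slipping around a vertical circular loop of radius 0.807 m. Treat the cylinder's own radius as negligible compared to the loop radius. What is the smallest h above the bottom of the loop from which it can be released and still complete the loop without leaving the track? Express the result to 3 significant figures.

For this body I = MR², i.e. k = I/(MR²) = 1.
At the top, contact is just lost when gravity alone supplies the centripetal force: Mg = Mv_top²/r, i.e. v_top² = gr.
With ω = v/R, the kinetic energy at speed v is ½(1+k)Mv² = Mv².
Energy conservation from release (height h) to the top (height 2r): Mgh = Mg(2r) + M·gr.
Thus h_min = 2r + (1+k)r/2 = r(2 + 2/2) = 0.807 × 3 ≈ 2.42 m.

h_min ≈ 2.42 m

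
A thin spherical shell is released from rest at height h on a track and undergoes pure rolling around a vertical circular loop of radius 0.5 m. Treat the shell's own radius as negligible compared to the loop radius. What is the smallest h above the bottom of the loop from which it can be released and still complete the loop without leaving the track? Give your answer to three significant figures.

The moment of inertia is (2/3)MR², giving k ≡ I/(MR²) = 2/3.
At the top of the loop, the minimum-contact condition is Mg = Mv_top²/r, so v_top² = gr.
With ω = v/R, the kinetic energy at speed v is ½(1+k)Mv² = (5/6)Mv².
Energy conservation from release (height h) to the top (height 2r): Mgh = Mg(2r) + (5/6)M·gr.
Thus h_min = 2r + (1+k)r/2 = r(2 + 1.667/2) = 0.5 × 2.833 ≈ 1.42 m.

h_min ≈ 1.42 m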